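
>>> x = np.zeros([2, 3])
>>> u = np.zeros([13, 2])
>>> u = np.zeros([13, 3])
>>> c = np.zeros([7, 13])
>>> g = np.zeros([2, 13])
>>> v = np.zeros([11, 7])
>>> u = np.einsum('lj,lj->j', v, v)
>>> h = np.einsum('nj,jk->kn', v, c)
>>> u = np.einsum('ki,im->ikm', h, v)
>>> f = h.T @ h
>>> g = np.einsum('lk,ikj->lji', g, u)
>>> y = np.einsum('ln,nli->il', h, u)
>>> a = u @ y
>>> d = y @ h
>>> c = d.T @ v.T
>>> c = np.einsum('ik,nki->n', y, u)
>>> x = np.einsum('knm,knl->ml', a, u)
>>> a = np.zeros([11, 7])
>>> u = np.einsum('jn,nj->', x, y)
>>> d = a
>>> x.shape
(13, 7)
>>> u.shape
()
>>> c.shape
(11,)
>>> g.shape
(2, 7, 11)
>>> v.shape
(11, 7)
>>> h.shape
(13, 11)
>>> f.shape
(11, 11)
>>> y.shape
(7, 13)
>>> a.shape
(11, 7)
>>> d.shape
(11, 7)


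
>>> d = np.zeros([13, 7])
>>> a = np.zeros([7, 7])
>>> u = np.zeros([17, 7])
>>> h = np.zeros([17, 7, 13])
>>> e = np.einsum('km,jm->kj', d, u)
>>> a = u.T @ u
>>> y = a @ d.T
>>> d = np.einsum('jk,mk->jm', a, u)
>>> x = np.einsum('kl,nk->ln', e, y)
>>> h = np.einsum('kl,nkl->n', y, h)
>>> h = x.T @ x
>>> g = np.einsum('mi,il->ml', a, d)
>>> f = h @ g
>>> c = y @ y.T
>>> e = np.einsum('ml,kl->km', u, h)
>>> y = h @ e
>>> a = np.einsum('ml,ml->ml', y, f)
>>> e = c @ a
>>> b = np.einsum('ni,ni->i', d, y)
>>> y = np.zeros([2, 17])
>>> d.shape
(7, 17)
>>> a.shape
(7, 17)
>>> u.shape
(17, 7)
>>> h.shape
(7, 7)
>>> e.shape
(7, 17)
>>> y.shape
(2, 17)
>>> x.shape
(17, 7)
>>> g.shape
(7, 17)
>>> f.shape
(7, 17)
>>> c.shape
(7, 7)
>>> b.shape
(17,)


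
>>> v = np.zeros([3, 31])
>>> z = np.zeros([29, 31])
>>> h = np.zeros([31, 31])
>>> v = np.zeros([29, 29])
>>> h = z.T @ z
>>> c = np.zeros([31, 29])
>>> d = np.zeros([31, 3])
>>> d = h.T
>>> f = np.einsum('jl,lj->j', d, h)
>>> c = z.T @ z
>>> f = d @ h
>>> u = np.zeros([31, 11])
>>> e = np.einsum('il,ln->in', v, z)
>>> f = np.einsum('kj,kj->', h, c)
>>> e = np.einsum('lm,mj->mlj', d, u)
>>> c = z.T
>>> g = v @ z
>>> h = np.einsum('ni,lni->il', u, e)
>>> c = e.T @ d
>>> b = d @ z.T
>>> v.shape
(29, 29)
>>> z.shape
(29, 31)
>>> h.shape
(11, 31)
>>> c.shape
(11, 31, 31)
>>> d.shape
(31, 31)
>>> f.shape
()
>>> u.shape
(31, 11)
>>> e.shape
(31, 31, 11)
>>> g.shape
(29, 31)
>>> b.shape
(31, 29)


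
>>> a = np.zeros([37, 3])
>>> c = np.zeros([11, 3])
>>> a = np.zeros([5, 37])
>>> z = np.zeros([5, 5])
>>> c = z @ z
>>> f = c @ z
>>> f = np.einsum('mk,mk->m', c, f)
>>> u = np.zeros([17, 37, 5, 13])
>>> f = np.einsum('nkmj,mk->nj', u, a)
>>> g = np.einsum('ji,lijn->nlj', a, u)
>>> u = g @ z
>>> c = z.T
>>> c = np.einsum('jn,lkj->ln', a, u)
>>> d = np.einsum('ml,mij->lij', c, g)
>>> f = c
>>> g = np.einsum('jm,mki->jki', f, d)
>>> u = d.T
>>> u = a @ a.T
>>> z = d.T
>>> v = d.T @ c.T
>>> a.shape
(5, 37)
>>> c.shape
(13, 37)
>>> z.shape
(5, 17, 37)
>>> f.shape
(13, 37)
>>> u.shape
(5, 5)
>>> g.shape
(13, 17, 5)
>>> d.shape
(37, 17, 5)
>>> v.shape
(5, 17, 13)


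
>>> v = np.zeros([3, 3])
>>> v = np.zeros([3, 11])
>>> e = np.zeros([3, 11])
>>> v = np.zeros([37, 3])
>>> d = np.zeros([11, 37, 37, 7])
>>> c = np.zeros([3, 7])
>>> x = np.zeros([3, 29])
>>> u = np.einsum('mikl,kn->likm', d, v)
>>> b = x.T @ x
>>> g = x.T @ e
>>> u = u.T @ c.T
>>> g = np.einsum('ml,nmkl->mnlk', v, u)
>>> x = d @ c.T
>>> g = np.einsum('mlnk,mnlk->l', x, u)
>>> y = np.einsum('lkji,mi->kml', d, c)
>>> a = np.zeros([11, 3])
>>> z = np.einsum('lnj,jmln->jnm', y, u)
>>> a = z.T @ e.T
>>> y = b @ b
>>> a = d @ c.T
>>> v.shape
(37, 3)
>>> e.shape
(3, 11)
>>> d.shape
(11, 37, 37, 7)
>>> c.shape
(3, 7)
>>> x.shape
(11, 37, 37, 3)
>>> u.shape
(11, 37, 37, 3)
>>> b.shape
(29, 29)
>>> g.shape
(37,)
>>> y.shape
(29, 29)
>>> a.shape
(11, 37, 37, 3)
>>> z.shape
(11, 3, 37)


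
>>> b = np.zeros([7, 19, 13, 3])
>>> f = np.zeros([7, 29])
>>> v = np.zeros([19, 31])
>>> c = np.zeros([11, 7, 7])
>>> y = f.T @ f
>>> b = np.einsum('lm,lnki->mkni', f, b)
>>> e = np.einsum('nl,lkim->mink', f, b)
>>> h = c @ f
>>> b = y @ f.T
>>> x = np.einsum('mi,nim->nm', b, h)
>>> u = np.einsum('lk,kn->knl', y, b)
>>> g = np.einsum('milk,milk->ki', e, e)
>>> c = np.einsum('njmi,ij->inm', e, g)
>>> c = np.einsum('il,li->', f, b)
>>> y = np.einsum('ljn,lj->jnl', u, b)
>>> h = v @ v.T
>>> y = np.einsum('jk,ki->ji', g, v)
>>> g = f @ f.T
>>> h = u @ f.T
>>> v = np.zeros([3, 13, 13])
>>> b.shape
(29, 7)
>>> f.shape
(7, 29)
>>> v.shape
(3, 13, 13)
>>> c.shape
()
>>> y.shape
(13, 31)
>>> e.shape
(3, 19, 7, 13)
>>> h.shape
(29, 7, 7)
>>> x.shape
(11, 29)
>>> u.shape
(29, 7, 29)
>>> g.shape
(7, 7)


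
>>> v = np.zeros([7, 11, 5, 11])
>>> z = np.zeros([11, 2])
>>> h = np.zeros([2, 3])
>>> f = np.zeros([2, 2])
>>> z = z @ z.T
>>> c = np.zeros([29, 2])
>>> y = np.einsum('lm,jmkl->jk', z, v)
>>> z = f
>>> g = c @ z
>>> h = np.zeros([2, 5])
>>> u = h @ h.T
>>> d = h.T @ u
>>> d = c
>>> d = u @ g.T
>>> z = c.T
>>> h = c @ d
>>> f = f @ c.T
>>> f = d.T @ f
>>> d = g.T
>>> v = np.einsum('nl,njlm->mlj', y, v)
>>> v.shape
(11, 5, 11)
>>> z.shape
(2, 29)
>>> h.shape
(29, 29)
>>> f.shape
(29, 29)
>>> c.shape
(29, 2)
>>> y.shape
(7, 5)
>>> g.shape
(29, 2)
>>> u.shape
(2, 2)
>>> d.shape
(2, 29)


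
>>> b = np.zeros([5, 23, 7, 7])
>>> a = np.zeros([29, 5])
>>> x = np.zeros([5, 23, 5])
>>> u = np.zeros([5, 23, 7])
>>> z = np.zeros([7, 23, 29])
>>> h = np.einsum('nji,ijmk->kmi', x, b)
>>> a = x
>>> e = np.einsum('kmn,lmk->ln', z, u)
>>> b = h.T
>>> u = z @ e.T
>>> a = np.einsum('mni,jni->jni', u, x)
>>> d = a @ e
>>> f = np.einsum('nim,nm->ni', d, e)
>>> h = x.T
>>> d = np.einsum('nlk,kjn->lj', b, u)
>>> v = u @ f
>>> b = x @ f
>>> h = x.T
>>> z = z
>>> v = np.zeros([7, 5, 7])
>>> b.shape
(5, 23, 23)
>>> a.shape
(5, 23, 5)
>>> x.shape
(5, 23, 5)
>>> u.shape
(7, 23, 5)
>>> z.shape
(7, 23, 29)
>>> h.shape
(5, 23, 5)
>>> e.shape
(5, 29)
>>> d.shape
(7, 23)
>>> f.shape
(5, 23)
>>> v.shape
(7, 5, 7)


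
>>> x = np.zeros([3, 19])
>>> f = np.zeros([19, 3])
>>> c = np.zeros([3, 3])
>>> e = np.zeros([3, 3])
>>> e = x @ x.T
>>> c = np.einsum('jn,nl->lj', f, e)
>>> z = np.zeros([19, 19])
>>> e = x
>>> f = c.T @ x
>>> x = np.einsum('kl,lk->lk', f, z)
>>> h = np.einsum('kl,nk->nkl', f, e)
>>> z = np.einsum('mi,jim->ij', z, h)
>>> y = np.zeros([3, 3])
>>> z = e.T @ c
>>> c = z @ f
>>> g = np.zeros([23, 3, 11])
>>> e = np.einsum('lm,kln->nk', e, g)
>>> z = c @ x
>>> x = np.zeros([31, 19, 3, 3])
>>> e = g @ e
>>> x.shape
(31, 19, 3, 3)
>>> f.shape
(19, 19)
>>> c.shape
(19, 19)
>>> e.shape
(23, 3, 23)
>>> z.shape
(19, 19)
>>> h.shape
(3, 19, 19)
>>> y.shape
(3, 3)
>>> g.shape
(23, 3, 11)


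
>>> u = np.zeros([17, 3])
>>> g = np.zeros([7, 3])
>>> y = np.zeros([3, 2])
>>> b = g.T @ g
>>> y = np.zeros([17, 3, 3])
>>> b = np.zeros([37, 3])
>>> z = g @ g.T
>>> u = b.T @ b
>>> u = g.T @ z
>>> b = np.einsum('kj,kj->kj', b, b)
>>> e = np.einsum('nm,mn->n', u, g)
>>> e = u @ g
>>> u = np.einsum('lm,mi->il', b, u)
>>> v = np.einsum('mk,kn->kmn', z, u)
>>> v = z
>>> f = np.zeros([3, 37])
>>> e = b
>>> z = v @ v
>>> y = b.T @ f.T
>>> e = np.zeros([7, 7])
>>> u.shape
(7, 37)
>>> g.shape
(7, 3)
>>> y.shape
(3, 3)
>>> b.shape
(37, 3)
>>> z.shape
(7, 7)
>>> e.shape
(7, 7)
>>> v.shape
(7, 7)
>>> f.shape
(3, 37)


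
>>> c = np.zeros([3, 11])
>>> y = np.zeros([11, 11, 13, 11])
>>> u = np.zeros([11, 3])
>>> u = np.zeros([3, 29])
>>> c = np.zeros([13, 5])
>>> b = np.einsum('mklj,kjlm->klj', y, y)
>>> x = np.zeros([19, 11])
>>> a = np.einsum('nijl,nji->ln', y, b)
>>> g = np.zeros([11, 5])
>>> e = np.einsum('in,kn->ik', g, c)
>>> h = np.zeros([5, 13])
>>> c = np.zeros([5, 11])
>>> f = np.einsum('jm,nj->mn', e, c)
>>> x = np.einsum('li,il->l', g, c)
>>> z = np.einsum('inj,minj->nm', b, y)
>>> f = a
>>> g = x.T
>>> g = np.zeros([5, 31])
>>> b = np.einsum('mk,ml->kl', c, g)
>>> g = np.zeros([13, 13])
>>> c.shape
(5, 11)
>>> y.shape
(11, 11, 13, 11)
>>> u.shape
(3, 29)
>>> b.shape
(11, 31)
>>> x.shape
(11,)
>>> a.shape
(11, 11)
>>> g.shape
(13, 13)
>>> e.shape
(11, 13)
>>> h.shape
(5, 13)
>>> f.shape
(11, 11)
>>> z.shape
(13, 11)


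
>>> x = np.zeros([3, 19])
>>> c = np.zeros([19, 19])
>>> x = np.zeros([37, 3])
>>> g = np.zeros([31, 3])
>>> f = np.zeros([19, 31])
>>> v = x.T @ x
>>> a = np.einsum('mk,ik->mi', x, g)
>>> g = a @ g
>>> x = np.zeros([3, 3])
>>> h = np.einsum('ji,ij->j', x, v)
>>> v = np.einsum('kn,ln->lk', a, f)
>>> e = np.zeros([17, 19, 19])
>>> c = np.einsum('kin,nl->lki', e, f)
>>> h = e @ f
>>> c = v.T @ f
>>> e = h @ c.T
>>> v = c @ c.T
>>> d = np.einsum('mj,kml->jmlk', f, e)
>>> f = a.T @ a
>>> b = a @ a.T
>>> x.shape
(3, 3)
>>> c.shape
(37, 31)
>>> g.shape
(37, 3)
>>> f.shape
(31, 31)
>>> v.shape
(37, 37)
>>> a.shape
(37, 31)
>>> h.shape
(17, 19, 31)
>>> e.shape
(17, 19, 37)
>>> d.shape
(31, 19, 37, 17)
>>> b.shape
(37, 37)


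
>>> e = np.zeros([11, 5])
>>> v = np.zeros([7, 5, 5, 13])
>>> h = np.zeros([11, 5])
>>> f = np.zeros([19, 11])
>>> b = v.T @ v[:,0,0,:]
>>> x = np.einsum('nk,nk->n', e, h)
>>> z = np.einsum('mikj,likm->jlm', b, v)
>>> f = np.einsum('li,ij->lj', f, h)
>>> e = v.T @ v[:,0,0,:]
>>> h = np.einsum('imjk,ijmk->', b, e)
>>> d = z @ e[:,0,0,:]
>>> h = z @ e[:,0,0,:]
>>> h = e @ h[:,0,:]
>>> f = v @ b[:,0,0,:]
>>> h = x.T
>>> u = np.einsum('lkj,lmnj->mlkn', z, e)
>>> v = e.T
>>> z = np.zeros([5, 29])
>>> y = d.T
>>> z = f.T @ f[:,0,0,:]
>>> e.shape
(13, 5, 5, 13)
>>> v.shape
(13, 5, 5, 13)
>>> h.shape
(11,)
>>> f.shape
(7, 5, 5, 13)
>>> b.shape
(13, 5, 5, 13)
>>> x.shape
(11,)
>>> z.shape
(13, 5, 5, 13)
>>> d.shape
(13, 7, 13)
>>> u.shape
(5, 13, 7, 5)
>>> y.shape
(13, 7, 13)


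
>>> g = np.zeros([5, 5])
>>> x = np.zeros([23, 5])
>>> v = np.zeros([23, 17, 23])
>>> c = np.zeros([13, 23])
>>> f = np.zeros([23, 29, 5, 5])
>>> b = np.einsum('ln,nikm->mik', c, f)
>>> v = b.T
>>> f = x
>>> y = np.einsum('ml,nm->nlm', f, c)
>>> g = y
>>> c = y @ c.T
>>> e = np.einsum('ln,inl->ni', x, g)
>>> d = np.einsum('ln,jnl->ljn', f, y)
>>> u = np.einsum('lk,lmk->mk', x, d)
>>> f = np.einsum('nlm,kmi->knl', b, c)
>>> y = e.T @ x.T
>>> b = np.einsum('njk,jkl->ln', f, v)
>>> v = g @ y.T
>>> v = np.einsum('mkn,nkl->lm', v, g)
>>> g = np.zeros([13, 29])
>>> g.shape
(13, 29)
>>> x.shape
(23, 5)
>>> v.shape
(23, 13)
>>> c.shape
(13, 5, 13)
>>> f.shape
(13, 5, 29)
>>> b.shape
(5, 13)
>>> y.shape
(13, 23)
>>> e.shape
(5, 13)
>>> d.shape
(23, 13, 5)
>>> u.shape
(13, 5)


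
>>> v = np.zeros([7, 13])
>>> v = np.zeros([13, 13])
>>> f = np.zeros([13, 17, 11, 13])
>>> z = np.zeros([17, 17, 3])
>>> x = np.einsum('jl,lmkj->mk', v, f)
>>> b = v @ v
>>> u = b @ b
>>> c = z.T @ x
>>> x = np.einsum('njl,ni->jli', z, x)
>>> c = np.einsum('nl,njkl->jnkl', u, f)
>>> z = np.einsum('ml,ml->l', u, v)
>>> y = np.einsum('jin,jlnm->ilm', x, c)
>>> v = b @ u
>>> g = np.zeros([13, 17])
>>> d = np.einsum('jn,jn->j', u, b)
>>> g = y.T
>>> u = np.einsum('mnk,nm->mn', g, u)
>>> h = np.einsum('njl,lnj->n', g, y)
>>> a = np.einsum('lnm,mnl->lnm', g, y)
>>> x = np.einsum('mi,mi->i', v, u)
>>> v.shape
(13, 13)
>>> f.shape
(13, 17, 11, 13)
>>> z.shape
(13,)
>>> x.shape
(13,)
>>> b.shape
(13, 13)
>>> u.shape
(13, 13)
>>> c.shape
(17, 13, 11, 13)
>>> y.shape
(3, 13, 13)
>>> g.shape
(13, 13, 3)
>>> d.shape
(13,)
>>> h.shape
(13,)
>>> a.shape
(13, 13, 3)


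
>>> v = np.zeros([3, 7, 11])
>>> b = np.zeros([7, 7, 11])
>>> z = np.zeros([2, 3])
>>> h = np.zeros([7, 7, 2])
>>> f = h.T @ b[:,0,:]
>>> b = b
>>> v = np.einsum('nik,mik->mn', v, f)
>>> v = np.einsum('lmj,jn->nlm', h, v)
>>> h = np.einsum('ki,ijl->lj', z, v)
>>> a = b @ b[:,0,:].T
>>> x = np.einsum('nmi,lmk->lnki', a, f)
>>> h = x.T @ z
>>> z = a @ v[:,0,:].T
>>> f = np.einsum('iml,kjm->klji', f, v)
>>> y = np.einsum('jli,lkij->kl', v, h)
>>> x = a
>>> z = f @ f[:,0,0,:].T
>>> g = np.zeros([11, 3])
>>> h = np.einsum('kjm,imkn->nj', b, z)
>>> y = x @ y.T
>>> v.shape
(3, 7, 7)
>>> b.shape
(7, 7, 11)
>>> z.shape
(3, 11, 7, 3)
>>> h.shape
(3, 7)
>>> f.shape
(3, 11, 7, 2)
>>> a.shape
(7, 7, 7)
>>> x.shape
(7, 7, 7)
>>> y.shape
(7, 7, 11)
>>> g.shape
(11, 3)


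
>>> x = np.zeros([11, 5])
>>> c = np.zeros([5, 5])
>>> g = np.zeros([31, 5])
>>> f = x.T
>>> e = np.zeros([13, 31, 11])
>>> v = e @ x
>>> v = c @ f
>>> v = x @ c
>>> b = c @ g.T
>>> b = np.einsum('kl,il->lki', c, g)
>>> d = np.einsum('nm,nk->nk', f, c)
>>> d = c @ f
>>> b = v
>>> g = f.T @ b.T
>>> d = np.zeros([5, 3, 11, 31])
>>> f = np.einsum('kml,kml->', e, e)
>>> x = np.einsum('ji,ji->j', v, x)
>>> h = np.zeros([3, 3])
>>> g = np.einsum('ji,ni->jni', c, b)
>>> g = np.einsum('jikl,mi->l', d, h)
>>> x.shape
(11,)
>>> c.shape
(5, 5)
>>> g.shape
(31,)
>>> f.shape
()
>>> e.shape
(13, 31, 11)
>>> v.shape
(11, 5)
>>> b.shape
(11, 5)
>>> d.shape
(5, 3, 11, 31)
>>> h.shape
(3, 3)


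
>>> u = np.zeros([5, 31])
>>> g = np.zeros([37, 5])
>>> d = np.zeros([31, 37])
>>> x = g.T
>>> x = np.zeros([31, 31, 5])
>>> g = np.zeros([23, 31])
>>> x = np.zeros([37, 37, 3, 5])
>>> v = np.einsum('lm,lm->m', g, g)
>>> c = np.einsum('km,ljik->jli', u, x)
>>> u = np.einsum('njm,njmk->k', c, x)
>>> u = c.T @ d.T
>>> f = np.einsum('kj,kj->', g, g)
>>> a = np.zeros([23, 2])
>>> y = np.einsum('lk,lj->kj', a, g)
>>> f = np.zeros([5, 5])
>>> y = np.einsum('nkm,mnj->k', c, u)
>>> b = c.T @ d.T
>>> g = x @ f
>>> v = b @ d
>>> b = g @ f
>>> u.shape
(3, 37, 31)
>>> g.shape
(37, 37, 3, 5)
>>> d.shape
(31, 37)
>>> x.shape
(37, 37, 3, 5)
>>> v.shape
(3, 37, 37)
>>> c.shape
(37, 37, 3)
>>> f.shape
(5, 5)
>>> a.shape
(23, 2)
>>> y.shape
(37,)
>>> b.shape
(37, 37, 3, 5)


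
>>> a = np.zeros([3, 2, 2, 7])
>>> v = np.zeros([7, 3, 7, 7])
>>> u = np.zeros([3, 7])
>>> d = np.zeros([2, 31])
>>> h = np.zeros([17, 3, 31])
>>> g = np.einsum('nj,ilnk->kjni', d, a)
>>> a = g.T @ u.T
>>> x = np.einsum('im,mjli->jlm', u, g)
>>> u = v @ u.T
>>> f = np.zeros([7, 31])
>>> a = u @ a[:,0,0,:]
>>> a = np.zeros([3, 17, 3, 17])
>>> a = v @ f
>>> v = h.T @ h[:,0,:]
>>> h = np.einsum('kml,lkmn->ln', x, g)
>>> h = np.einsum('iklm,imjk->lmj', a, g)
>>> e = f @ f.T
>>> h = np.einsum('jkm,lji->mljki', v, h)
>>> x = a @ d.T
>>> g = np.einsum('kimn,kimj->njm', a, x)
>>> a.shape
(7, 3, 7, 31)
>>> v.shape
(31, 3, 31)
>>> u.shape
(7, 3, 7, 3)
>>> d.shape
(2, 31)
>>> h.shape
(31, 7, 31, 3, 2)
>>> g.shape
(31, 2, 7)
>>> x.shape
(7, 3, 7, 2)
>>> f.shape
(7, 31)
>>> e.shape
(7, 7)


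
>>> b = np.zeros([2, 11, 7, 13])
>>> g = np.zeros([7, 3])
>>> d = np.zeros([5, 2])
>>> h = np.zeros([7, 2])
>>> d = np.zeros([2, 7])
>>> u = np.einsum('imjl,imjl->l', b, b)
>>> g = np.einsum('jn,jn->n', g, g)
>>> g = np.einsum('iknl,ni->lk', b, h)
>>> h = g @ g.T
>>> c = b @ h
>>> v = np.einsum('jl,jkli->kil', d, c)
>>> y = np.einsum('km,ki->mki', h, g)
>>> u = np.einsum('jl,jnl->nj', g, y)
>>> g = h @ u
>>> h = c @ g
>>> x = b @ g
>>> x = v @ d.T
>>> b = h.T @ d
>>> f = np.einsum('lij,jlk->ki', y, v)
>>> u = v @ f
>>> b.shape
(13, 7, 11, 7)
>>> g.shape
(13, 13)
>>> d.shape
(2, 7)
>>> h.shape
(2, 11, 7, 13)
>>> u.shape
(11, 13, 13)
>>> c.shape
(2, 11, 7, 13)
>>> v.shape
(11, 13, 7)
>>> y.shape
(13, 13, 11)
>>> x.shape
(11, 13, 2)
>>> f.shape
(7, 13)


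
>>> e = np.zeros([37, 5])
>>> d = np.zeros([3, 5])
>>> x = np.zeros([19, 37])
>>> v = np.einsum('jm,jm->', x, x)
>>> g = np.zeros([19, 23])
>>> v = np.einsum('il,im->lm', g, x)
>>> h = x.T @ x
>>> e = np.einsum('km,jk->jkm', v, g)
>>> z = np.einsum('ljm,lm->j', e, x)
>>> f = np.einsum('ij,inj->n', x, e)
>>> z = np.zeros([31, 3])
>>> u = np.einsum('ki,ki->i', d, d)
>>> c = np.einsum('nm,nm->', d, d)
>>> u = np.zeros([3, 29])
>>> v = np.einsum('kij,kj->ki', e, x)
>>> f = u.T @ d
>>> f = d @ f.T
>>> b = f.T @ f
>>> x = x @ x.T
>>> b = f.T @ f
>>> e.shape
(19, 23, 37)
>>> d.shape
(3, 5)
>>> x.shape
(19, 19)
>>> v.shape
(19, 23)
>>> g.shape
(19, 23)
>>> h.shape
(37, 37)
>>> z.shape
(31, 3)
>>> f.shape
(3, 29)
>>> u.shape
(3, 29)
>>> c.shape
()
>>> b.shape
(29, 29)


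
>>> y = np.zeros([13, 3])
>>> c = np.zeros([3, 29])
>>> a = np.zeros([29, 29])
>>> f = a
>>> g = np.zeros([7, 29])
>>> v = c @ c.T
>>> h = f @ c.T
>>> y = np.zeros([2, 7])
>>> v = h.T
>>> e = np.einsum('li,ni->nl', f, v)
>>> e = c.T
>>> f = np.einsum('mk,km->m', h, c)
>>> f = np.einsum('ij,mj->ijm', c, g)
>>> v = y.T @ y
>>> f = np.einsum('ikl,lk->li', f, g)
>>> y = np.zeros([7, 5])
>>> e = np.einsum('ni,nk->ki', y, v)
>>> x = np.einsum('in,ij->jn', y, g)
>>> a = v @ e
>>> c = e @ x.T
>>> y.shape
(7, 5)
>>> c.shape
(7, 29)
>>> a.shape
(7, 5)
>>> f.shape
(7, 3)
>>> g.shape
(7, 29)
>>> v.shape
(7, 7)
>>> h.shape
(29, 3)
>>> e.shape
(7, 5)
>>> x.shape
(29, 5)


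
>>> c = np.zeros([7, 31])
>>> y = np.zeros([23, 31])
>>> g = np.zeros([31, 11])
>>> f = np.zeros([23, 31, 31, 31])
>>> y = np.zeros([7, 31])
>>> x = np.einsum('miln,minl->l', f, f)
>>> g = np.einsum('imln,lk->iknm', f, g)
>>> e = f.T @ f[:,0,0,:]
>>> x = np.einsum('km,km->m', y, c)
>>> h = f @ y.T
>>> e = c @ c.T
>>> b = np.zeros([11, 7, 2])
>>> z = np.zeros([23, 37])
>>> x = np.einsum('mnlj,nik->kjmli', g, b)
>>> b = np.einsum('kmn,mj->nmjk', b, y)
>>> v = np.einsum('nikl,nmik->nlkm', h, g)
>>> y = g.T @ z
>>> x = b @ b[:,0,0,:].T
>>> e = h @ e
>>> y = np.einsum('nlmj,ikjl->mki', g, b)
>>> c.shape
(7, 31)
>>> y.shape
(31, 7, 2)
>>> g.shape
(23, 11, 31, 31)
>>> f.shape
(23, 31, 31, 31)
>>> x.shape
(2, 7, 31, 2)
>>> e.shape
(23, 31, 31, 7)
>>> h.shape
(23, 31, 31, 7)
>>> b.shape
(2, 7, 31, 11)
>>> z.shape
(23, 37)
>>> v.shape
(23, 7, 31, 11)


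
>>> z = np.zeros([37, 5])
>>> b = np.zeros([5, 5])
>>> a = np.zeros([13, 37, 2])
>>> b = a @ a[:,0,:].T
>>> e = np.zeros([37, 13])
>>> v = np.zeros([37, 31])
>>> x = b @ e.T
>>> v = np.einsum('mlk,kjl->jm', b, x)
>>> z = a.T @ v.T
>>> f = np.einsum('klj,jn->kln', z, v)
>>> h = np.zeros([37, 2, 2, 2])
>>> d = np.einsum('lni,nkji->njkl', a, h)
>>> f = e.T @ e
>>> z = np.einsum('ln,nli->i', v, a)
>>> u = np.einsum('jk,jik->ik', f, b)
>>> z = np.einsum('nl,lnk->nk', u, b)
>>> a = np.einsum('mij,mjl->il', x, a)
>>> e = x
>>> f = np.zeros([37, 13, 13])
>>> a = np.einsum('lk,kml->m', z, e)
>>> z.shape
(37, 13)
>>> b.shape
(13, 37, 13)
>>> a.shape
(37,)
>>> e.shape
(13, 37, 37)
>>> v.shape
(37, 13)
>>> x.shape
(13, 37, 37)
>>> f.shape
(37, 13, 13)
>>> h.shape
(37, 2, 2, 2)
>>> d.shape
(37, 2, 2, 13)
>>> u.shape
(37, 13)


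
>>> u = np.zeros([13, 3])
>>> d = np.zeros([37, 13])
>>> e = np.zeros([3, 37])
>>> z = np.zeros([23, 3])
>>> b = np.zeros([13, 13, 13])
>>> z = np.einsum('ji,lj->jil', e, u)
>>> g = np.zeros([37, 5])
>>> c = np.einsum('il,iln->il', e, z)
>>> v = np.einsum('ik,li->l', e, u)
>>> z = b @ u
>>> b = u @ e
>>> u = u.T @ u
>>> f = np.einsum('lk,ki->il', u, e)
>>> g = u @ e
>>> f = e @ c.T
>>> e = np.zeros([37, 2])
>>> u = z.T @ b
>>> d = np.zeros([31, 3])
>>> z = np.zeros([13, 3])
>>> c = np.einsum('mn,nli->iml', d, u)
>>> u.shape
(3, 13, 37)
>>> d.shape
(31, 3)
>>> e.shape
(37, 2)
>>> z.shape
(13, 3)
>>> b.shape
(13, 37)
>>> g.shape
(3, 37)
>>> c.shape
(37, 31, 13)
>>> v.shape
(13,)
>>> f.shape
(3, 3)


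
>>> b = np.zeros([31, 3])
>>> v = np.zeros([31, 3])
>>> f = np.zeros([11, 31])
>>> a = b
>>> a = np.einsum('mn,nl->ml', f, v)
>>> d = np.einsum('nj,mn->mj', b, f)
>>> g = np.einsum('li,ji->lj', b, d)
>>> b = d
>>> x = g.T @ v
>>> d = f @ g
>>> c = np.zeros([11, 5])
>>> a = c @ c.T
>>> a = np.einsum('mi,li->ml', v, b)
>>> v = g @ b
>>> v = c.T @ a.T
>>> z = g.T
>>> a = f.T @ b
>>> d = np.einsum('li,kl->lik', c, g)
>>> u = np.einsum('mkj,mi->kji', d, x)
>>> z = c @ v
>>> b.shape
(11, 3)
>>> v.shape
(5, 31)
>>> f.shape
(11, 31)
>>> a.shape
(31, 3)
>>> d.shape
(11, 5, 31)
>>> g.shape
(31, 11)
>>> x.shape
(11, 3)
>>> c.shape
(11, 5)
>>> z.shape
(11, 31)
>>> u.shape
(5, 31, 3)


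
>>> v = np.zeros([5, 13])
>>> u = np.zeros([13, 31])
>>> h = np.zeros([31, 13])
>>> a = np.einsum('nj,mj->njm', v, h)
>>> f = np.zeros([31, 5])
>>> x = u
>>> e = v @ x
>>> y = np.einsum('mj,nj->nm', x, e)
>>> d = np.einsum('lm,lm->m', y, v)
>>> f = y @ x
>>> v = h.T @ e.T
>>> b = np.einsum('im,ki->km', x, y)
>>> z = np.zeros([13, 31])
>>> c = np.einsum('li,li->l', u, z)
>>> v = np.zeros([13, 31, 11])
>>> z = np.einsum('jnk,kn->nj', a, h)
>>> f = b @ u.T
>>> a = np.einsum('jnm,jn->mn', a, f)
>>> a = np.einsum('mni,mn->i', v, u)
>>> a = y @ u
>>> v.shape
(13, 31, 11)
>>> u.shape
(13, 31)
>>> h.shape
(31, 13)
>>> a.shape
(5, 31)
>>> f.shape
(5, 13)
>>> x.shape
(13, 31)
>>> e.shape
(5, 31)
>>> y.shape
(5, 13)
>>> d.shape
(13,)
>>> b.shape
(5, 31)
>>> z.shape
(13, 5)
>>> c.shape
(13,)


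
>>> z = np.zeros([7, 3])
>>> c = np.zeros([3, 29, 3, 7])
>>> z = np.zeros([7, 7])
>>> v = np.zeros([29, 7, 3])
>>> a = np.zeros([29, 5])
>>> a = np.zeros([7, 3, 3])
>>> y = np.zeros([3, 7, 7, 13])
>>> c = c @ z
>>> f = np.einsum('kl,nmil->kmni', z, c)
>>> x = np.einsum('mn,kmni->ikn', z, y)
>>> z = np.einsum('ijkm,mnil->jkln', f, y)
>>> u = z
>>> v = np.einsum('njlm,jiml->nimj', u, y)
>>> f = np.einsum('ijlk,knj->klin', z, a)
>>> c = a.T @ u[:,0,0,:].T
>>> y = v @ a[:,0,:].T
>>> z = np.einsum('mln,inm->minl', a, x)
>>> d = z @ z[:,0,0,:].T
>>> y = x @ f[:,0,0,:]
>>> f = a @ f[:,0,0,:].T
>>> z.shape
(7, 13, 3, 3)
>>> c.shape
(3, 3, 29)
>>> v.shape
(29, 7, 7, 3)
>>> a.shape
(7, 3, 3)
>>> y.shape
(13, 3, 3)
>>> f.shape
(7, 3, 7)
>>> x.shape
(13, 3, 7)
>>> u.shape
(29, 3, 13, 7)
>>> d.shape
(7, 13, 3, 7)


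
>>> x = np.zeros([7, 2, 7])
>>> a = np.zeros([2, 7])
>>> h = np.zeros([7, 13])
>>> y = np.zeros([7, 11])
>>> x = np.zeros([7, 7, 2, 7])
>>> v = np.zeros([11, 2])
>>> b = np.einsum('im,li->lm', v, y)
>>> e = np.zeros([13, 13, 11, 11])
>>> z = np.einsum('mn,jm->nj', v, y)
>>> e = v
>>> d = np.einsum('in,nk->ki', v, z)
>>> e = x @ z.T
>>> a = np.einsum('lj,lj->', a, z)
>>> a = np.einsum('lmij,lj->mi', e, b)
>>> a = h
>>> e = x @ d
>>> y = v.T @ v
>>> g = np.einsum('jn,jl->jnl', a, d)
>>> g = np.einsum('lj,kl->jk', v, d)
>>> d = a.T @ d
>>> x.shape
(7, 7, 2, 7)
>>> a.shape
(7, 13)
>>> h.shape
(7, 13)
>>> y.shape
(2, 2)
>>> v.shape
(11, 2)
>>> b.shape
(7, 2)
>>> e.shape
(7, 7, 2, 11)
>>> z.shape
(2, 7)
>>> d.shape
(13, 11)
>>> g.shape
(2, 7)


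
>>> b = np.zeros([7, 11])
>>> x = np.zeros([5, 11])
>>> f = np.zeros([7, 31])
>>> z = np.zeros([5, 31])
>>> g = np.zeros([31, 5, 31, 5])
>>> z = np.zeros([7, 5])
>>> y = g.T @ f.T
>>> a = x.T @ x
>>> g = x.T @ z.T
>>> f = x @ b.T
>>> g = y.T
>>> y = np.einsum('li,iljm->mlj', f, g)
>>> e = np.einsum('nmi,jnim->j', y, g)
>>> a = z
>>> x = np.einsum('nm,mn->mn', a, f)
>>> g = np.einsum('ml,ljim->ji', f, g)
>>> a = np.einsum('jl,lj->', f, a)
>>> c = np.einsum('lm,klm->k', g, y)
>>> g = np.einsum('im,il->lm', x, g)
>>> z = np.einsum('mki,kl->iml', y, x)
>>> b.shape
(7, 11)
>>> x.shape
(5, 7)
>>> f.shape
(5, 7)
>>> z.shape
(31, 5, 7)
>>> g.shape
(31, 7)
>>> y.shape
(5, 5, 31)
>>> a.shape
()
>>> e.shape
(7,)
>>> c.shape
(5,)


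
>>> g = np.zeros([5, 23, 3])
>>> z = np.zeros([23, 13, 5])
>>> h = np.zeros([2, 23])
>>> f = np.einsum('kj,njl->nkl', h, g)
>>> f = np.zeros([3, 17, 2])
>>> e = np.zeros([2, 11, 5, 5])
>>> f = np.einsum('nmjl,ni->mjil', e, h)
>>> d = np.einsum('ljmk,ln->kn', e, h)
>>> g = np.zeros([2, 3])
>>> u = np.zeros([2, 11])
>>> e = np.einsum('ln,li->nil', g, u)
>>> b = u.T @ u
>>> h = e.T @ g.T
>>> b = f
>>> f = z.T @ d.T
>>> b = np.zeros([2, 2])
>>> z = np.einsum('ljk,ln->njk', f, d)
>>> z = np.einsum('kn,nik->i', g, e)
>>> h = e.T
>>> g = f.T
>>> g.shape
(5, 13, 5)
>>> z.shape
(11,)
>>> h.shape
(2, 11, 3)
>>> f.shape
(5, 13, 5)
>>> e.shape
(3, 11, 2)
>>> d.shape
(5, 23)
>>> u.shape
(2, 11)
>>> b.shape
(2, 2)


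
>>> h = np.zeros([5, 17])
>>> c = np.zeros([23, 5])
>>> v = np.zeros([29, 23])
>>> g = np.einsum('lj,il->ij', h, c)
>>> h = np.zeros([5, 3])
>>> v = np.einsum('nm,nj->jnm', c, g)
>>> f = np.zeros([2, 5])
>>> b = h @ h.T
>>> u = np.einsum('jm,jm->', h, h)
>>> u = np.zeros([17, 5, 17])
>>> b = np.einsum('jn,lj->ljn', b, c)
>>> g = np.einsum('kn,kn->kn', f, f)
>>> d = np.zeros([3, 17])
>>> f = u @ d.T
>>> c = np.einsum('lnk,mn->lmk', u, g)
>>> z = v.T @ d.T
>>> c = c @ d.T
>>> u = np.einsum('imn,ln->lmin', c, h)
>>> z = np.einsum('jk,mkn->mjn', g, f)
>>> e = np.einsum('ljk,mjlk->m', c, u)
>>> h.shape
(5, 3)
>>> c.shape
(17, 2, 3)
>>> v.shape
(17, 23, 5)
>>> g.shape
(2, 5)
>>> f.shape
(17, 5, 3)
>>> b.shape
(23, 5, 5)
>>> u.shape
(5, 2, 17, 3)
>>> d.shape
(3, 17)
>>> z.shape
(17, 2, 3)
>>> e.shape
(5,)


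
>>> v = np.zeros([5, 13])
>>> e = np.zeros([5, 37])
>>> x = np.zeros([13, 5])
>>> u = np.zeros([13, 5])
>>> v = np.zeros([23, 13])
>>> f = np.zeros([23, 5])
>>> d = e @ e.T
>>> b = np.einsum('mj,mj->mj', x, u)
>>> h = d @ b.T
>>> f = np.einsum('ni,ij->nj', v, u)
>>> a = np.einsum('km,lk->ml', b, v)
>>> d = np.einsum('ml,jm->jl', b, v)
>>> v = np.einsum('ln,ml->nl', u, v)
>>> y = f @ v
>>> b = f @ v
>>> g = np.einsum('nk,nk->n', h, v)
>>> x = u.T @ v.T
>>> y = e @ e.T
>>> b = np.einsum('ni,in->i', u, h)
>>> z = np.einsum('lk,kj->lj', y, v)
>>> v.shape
(5, 13)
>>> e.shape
(5, 37)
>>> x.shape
(5, 5)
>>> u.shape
(13, 5)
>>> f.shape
(23, 5)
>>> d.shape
(23, 5)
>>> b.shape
(5,)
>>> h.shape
(5, 13)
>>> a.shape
(5, 23)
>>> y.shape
(5, 5)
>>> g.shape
(5,)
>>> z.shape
(5, 13)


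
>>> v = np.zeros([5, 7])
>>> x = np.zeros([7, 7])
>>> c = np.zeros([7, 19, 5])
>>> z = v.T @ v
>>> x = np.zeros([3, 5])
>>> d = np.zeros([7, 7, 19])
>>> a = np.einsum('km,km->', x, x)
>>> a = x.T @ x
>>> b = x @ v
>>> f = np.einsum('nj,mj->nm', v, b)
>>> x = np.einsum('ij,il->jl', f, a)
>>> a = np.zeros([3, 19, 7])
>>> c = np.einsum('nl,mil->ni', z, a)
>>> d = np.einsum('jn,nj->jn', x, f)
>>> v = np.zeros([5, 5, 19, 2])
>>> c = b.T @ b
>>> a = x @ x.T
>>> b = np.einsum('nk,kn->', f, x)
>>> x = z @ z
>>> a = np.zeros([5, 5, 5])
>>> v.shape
(5, 5, 19, 2)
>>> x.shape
(7, 7)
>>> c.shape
(7, 7)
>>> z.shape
(7, 7)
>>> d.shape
(3, 5)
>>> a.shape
(5, 5, 5)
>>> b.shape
()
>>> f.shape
(5, 3)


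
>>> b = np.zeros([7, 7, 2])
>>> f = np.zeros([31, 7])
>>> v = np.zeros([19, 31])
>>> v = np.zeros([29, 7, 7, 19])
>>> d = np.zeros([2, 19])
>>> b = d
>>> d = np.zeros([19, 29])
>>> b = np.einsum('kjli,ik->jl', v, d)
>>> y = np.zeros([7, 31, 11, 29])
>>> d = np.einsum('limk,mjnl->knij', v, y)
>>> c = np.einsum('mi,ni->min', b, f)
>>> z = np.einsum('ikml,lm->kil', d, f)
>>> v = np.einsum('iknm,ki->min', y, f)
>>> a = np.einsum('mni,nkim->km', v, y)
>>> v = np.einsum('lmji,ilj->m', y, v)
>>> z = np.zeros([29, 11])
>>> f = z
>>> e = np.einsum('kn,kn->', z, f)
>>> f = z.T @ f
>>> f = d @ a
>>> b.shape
(7, 7)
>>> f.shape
(19, 11, 7, 29)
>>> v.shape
(31,)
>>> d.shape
(19, 11, 7, 31)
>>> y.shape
(7, 31, 11, 29)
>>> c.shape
(7, 7, 31)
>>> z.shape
(29, 11)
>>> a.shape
(31, 29)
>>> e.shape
()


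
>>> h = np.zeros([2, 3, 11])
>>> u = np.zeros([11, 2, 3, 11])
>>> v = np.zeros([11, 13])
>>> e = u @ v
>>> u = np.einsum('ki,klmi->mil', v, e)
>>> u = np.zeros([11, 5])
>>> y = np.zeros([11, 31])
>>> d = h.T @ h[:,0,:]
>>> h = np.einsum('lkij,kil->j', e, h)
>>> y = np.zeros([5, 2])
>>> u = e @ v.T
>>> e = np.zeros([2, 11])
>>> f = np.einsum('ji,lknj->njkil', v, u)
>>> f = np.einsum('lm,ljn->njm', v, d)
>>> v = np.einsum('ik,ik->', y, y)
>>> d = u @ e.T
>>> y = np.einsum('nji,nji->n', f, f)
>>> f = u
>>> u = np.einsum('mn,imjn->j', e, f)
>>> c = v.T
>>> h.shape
(13,)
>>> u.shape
(3,)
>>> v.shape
()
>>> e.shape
(2, 11)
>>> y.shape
(11,)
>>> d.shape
(11, 2, 3, 2)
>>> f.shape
(11, 2, 3, 11)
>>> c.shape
()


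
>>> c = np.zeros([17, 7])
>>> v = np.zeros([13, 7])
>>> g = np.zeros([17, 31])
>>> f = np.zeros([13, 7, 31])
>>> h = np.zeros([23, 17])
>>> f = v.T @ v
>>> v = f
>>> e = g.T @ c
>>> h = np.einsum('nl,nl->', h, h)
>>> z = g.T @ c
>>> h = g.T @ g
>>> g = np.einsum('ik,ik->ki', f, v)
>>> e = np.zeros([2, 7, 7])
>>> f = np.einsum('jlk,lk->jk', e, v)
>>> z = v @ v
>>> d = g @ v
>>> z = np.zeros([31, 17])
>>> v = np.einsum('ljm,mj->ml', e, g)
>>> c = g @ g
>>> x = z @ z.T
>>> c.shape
(7, 7)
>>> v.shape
(7, 2)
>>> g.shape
(7, 7)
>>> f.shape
(2, 7)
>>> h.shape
(31, 31)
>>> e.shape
(2, 7, 7)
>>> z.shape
(31, 17)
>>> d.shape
(7, 7)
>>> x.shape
(31, 31)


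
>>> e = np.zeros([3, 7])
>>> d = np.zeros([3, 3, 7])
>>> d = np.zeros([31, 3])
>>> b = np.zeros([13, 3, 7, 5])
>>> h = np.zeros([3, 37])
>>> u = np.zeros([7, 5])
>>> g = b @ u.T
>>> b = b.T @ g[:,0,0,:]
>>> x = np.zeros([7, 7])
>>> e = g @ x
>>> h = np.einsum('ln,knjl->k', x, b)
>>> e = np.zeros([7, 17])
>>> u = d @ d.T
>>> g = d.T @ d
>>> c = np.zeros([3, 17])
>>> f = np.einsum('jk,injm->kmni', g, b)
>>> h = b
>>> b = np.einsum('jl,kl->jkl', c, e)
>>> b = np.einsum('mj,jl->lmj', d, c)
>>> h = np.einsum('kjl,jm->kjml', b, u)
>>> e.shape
(7, 17)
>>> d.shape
(31, 3)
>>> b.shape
(17, 31, 3)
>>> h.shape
(17, 31, 31, 3)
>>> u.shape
(31, 31)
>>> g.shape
(3, 3)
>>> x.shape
(7, 7)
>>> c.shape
(3, 17)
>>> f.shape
(3, 7, 7, 5)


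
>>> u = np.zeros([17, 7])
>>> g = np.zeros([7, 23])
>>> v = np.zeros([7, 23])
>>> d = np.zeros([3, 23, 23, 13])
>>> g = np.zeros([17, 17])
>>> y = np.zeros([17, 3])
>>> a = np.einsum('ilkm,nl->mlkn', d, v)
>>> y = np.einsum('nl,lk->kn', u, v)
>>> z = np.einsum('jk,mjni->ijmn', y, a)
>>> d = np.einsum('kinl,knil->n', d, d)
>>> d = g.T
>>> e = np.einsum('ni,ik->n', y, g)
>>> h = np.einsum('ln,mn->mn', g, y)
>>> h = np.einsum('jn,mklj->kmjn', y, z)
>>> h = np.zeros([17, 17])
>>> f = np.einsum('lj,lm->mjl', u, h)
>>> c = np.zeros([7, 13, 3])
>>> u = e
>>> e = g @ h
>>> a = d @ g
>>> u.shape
(23,)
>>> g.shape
(17, 17)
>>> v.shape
(7, 23)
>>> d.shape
(17, 17)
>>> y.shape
(23, 17)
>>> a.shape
(17, 17)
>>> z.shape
(7, 23, 13, 23)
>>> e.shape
(17, 17)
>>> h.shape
(17, 17)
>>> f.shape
(17, 7, 17)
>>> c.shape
(7, 13, 3)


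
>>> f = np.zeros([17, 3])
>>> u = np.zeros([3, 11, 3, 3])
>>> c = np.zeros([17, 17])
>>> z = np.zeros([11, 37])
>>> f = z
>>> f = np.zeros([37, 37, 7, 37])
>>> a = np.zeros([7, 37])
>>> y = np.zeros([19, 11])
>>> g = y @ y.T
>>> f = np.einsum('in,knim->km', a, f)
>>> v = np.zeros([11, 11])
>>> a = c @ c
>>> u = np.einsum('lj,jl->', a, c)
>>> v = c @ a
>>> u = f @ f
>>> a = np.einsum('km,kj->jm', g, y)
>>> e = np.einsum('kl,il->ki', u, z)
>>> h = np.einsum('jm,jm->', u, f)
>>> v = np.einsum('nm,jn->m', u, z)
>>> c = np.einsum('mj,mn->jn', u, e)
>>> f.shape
(37, 37)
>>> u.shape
(37, 37)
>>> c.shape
(37, 11)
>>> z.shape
(11, 37)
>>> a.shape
(11, 19)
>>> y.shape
(19, 11)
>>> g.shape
(19, 19)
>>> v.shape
(37,)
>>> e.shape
(37, 11)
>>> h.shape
()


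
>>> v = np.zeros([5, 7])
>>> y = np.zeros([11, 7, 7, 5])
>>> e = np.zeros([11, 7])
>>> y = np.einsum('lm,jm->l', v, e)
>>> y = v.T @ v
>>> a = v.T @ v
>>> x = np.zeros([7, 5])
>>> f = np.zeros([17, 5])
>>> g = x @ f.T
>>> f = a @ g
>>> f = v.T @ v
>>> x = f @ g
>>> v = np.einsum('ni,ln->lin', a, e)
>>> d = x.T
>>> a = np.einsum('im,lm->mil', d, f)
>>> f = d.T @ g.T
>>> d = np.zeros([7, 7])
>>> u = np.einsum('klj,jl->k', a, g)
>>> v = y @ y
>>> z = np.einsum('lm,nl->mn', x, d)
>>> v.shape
(7, 7)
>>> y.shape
(7, 7)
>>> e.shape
(11, 7)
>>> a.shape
(7, 17, 7)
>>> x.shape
(7, 17)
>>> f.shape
(7, 7)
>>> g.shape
(7, 17)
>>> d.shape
(7, 7)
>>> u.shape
(7,)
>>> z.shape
(17, 7)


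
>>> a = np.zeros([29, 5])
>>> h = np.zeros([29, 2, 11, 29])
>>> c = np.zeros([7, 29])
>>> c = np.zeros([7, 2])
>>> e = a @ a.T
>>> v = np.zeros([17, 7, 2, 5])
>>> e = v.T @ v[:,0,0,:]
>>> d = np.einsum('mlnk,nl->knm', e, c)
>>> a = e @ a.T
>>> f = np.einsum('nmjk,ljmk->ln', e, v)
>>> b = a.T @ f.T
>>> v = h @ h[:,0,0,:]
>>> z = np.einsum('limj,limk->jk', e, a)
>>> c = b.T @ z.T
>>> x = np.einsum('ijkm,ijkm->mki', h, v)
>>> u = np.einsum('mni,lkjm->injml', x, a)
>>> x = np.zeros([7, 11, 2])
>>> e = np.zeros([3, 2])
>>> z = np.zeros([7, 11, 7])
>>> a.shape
(5, 2, 7, 29)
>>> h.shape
(29, 2, 11, 29)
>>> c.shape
(17, 2, 7, 5)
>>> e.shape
(3, 2)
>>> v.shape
(29, 2, 11, 29)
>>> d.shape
(5, 7, 5)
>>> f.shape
(17, 5)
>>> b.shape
(29, 7, 2, 17)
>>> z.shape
(7, 11, 7)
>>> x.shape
(7, 11, 2)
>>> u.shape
(29, 11, 7, 29, 5)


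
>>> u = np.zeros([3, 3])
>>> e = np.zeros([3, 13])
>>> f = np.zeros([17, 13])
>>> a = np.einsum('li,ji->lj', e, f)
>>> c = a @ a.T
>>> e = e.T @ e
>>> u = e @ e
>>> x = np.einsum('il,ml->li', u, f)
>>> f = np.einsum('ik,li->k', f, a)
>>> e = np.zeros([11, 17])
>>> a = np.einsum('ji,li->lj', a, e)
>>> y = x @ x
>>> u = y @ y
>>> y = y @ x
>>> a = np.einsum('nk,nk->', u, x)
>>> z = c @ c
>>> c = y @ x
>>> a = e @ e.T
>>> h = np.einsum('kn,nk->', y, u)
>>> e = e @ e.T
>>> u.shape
(13, 13)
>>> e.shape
(11, 11)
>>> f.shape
(13,)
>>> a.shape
(11, 11)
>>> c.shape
(13, 13)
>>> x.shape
(13, 13)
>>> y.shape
(13, 13)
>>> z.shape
(3, 3)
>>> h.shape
()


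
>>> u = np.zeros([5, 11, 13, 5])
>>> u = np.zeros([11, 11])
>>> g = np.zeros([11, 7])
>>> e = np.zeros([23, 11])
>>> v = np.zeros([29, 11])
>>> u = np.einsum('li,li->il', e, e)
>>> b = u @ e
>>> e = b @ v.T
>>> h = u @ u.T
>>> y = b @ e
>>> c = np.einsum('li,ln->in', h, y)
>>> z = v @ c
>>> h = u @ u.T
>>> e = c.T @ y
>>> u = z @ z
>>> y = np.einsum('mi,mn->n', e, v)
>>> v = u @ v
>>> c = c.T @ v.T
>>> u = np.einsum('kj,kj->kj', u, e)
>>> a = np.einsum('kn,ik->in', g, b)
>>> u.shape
(29, 29)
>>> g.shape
(11, 7)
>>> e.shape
(29, 29)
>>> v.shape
(29, 11)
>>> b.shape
(11, 11)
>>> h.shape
(11, 11)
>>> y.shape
(11,)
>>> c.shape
(29, 29)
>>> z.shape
(29, 29)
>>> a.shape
(11, 7)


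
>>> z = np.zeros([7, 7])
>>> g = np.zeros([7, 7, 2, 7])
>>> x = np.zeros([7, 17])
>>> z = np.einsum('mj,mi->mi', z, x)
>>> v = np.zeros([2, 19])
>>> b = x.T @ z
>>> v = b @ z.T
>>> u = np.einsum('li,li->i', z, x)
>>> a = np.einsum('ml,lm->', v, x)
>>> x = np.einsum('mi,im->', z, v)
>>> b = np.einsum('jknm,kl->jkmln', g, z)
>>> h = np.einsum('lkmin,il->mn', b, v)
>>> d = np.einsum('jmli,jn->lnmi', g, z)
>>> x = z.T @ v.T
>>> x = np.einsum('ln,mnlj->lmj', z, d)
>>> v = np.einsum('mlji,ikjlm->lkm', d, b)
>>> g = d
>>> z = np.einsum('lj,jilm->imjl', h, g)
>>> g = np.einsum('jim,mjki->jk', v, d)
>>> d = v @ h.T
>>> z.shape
(17, 7, 2, 7)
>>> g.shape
(17, 7)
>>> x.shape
(7, 2, 7)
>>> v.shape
(17, 7, 2)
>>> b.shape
(7, 7, 7, 17, 2)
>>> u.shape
(17,)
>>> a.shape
()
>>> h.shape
(7, 2)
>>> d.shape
(17, 7, 7)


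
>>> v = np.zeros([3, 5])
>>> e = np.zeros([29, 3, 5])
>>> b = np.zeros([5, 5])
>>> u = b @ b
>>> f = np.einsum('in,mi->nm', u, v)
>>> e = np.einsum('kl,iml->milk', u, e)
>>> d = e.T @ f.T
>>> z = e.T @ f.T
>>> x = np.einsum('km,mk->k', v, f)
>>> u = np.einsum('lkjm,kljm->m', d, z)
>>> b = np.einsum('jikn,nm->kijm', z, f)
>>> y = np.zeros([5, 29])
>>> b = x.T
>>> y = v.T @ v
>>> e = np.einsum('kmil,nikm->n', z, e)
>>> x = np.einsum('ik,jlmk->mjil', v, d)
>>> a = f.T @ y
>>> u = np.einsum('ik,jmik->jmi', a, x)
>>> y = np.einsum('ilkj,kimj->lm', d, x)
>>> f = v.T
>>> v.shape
(3, 5)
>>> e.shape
(3,)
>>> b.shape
(3,)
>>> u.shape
(29, 5, 3)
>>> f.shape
(5, 3)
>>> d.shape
(5, 5, 29, 5)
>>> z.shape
(5, 5, 29, 5)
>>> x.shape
(29, 5, 3, 5)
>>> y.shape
(5, 3)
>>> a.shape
(3, 5)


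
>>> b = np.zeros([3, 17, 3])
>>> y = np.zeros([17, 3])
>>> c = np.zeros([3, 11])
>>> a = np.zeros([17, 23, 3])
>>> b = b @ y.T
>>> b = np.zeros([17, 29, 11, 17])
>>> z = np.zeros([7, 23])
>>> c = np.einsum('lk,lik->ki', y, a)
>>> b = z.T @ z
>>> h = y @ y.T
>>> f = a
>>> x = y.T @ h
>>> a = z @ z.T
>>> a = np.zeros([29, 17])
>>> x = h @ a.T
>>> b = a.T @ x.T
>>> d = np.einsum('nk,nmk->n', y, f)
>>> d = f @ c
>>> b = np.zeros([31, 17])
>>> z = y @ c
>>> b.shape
(31, 17)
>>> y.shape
(17, 3)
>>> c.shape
(3, 23)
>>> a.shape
(29, 17)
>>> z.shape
(17, 23)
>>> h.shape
(17, 17)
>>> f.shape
(17, 23, 3)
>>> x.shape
(17, 29)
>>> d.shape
(17, 23, 23)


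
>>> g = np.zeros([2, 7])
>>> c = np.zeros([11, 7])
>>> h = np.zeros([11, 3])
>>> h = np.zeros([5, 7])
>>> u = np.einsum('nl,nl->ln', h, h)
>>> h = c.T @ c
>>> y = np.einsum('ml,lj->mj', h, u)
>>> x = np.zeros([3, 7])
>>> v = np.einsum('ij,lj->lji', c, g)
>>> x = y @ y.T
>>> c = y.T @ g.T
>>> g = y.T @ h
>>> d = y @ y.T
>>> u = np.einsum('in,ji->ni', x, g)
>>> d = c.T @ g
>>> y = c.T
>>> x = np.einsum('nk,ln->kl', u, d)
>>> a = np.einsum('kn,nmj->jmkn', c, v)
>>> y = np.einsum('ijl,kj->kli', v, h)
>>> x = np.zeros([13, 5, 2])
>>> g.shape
(5, 7)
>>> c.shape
(5, 2)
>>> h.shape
(7, 7)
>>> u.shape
(7, 7)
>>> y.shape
(7, 11, 2)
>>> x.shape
(13, 5, 2)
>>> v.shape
(2, 7, 11)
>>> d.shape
(2, 7)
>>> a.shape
(11, 7, 5, 2)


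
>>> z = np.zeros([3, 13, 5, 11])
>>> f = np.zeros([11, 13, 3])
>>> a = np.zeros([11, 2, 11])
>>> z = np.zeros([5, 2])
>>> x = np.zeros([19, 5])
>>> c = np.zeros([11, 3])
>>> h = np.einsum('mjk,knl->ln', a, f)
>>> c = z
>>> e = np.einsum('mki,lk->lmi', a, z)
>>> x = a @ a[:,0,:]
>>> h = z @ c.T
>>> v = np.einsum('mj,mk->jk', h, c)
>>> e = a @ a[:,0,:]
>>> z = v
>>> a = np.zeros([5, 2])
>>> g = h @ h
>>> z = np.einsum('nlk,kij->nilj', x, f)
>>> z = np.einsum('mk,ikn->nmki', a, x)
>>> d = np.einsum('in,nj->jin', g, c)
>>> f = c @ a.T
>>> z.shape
(11, 5, 2, 11)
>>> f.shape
(5, 5)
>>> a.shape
(5, 2)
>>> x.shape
(11, 2, 11)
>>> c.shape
(5, 2)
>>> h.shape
(5, 5)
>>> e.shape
(11, 2, 11)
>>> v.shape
(5, 2)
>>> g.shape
(5, 5)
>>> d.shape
(2, 5, 5)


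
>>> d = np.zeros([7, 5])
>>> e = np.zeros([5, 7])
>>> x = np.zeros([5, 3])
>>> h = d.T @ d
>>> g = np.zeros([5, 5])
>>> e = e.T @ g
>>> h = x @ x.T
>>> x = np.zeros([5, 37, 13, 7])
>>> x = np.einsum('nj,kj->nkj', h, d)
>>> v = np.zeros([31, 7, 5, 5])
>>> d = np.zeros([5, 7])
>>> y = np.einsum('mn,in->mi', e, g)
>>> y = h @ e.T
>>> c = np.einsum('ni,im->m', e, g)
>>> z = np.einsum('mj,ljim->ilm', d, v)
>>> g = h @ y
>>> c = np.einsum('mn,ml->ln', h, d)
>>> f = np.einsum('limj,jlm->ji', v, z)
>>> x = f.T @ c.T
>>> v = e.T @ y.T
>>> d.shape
(5, 7)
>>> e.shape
(7, 5)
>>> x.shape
(7, 7)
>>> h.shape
(5, 5)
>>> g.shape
(5, 7)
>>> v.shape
(5, 5)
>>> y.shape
(5, 7)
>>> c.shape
(7, 5)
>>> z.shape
(5, 31, 5)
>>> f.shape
(5, 7)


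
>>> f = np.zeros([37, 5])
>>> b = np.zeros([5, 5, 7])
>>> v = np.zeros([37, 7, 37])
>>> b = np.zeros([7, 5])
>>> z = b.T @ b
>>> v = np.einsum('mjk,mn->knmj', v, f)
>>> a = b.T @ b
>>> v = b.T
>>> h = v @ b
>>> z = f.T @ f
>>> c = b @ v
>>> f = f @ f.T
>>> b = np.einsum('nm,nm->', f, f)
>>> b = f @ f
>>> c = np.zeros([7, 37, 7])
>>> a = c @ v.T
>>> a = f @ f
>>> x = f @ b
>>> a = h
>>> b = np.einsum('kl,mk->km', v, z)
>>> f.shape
(37, 37)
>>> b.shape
(5, 5)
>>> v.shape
(5, 7)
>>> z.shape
(5, 5)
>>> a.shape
(5, 5)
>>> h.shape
(5, 5)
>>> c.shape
(7, 37, 7)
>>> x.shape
(37, 37)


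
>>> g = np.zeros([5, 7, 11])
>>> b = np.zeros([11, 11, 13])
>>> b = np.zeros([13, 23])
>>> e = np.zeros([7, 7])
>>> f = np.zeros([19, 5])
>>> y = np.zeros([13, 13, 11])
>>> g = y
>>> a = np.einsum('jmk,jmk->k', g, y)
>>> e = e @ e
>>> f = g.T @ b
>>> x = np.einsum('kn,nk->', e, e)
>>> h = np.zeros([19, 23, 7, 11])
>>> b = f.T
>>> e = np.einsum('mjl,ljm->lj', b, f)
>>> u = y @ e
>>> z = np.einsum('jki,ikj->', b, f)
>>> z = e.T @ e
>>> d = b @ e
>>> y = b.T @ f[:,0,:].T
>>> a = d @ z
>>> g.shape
(13, 13, 11)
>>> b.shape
(23, 13, 11)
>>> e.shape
(11, 13)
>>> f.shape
(11, 13, 23)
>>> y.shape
(11, 13, 11)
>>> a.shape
(23, 13, 13)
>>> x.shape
()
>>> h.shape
(19, 23, 7, 11)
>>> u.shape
(13, 13, 13)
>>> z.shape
(13, 13)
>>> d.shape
(23, 13, 13)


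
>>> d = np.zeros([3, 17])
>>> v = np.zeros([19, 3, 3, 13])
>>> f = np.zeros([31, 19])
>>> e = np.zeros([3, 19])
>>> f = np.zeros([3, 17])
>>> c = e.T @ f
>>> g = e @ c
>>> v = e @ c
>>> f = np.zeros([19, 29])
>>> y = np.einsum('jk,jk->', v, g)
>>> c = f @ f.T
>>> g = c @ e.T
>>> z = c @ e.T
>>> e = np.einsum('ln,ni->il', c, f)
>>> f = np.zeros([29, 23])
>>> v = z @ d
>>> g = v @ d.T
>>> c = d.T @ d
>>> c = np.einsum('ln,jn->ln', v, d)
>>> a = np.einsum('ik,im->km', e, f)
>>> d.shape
(3, 17)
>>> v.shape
(19, 17)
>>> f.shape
(29, 23)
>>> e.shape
(29, 19)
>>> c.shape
(19, 17)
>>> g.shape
(19, 3)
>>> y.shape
()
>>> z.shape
(19, 3)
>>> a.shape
(19, 23)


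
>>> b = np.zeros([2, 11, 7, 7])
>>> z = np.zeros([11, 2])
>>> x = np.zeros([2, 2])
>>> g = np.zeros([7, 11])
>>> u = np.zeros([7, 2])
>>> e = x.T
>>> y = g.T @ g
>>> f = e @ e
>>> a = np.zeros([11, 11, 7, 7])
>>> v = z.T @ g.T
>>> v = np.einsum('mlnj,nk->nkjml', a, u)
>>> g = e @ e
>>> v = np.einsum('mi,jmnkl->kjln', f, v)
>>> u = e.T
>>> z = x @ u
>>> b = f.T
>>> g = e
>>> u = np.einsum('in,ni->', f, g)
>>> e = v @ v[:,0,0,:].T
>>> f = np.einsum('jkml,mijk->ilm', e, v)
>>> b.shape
(2, 2)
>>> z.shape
(2, 2)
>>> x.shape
(2, 2)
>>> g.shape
(2, 2)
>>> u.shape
()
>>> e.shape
(11, 7, 11, 11)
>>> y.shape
(11, 11)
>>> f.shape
(7, 11, 11)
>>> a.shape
(11, 11, 7, 7)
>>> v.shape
(11, 7, 11, 7)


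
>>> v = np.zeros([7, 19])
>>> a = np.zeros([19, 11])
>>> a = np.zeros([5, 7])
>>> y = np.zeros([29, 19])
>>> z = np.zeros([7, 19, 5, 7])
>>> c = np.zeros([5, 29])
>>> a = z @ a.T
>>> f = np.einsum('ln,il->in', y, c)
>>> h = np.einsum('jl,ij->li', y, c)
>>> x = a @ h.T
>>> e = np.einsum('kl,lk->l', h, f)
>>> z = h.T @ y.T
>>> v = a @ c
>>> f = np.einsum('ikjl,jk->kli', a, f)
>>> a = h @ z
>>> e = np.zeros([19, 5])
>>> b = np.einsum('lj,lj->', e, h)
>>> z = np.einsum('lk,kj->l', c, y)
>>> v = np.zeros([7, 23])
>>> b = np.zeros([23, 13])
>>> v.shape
(7, 23)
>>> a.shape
(19, 29)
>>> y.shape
(29, 19)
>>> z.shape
(5,)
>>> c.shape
(5, 29)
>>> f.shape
(19, 5, 7)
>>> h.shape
(19, 5)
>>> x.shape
(7, 19, 5, 19)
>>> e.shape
(19, 5)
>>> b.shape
(23, 13)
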